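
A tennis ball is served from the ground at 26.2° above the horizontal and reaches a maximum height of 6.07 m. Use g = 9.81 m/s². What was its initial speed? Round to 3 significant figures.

At maximum height v_y = 0, so (v₀ sin θ)² = 2 g H.
v₀ sin 26.2° = √(2 × 9.81 × 6.07) = 10.91 m/s.
v₀ = 10.91 / sin 26.2° = 10.91 / 0.4415 = 24.7 m/s.

24.7 m/s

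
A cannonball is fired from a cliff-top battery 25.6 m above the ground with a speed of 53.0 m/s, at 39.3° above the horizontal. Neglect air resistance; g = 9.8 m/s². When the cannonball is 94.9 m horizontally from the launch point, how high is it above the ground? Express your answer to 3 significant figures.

v_x = 53.0 cos 39.3° = 41.01 m/s, v_y0 = 53.0 sin 39.3° = 33.57 m/s.
Time to reach x = 94.9 m: t = x / v_x = 94.9 / 41.01 = 2.314 s.
y = 25.6 + v_y0 t − ½ g t² = 25.6 + 33.57×2.314 − 4.900×2.314² = 77.0 m.

77.0 m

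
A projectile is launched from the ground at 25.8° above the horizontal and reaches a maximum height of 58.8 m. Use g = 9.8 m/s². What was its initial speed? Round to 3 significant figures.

78.0 m/s

At maximum height v_y = 0, so (v₀ sin θ)² = 2 g H.
v₀ sin 25.8° = √(2 × 9.8 × 58.8) = 33.95 m/s.
v₀ = 33.95 / sin 25.8° = 33.95 / 0.4352 = 78.0 m/s.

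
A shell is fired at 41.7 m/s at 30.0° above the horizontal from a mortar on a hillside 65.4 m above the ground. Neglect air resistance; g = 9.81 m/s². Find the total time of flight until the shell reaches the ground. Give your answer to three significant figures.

6.35 s

Vertical component: v_y = 41.7 sin 30.0° = 20.85 m/s.
Taking up as positive with launch at y = 65.4 m, landing at y = 0: 0 = 65.4 + 20.85 t − ½(9.81) t².
Solving 4.905 t² − 20.85 t − 65.4 = 0 gives t = [20.85 + √(20.85² + 4·4.905·65.4)] / 9.810 = 6.35 s.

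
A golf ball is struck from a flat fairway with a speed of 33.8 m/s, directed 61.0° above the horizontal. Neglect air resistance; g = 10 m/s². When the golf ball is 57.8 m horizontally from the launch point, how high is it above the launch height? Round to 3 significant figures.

v_x = 33.8 cos 61.0° = 16.39 m/s, v_y0 = 33.8 sin 61.0° = 29.56 m/s.
Time to reach x = 57.8 m: t = x / v_x = 57.8 / 16.39 = 3.527 s.
y = v_y0 t − ½ g t² = 29.56×3.527 − 5.000×3.527² = 42.1 m.

42.1 m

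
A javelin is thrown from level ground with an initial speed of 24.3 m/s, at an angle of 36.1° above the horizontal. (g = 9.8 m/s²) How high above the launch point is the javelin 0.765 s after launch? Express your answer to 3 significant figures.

v_y0 = 24.3 sin 36.1° = 14.32 m/s.
y(t) = v_y0 t − ½ g t² = 14.32×0.765 − 4.900×0.765² = 8.09 m.

8.09 m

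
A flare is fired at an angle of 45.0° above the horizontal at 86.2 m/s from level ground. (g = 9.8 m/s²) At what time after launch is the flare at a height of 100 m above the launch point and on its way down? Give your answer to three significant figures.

10.5 s

v_y0 = 86.2 sin 45.0° = 60.95 m/s.
Set y = v_y0 t − ½ g t² = 100: 4.900 t² − 60.95 t + 100 = 0.
t = [60.95 ± √(3715 − 1960)] / 9.8 = (60.95 ± 41.89) / 9.8, giving t = 1.94 s or t = 10.5 s.
On the way down corresponds to the larger root: t = 10.5 s.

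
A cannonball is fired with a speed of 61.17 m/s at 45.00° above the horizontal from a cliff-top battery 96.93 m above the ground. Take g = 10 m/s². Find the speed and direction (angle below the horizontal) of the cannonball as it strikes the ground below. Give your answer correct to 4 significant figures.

75.37 m/s at 54.98° below the horizontal

v_x = 61.17 cos 45.00° = 43.254 m/s (constant).
|v_y| at impact = √((43.254)² + 2×10×96.93) = 61.721 m/s.
Speed = √(43.254² + 61.721²) = 75.37 m/s; angle = arctan(61.721/43.254) = 54.98° below horizontal.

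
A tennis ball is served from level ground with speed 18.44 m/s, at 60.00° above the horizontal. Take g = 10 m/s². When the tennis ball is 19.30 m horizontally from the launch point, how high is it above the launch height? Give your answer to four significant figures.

v_x = 18.44 cos 60.00° = 9.2200 m/s, v_y0 = 18.44 sin 60.00° = 15.970 m/s.
Time to reach x = 19.30 m: t = x / v_x = 19.30 / 9.2200 = 2.0933 s.
y = v_y0 t − ½ g t² = 15.970×2.0933 − 5.000×2.0933² = 11.52 m.

11.52 m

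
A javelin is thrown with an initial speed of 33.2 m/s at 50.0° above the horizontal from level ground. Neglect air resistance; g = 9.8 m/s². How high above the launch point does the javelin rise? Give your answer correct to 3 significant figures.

Vertical component of launch velocity: v_y = 33.2 sin 50.0° = 25.43 m/s.
At the highest point the vertical velocity is zero, so v_y² = 2 g h_max.
h_max = (25.43)² / (2 × 9.8) = 646.7 / 19.60 = 33.0 m.

33.0 m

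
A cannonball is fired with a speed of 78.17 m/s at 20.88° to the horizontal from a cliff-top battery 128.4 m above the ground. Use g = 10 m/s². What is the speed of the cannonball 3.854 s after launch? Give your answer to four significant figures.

v_x = 78.17 cos 20.88° = 73.036 m/s (constant).
v_y(t) = 78.17 sin 20.88° − g t = 27.861 − 10 × 3.854 = -10.679 m/s.
Speed = √(v_x² + v_y²) = √(5334.3 + 114.04) = 73.81 m/s.

73.81 m/s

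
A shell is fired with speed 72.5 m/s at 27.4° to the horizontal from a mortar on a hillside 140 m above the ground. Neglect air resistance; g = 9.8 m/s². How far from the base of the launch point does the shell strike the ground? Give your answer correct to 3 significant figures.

627 m

Components: v_x = 72.5 cos 27.4° = 64.37 m/s, v_y = 72.5 sin 27.4° = 33.36 m/s.
Vertical: 0 = 140 + 33.36 t − ½(9.8) t² ⇒ 4.900 t² − 33.36 t − 140 = 0.
t = [33.36 + √(1113 + 2744)] / 9.800 = 9.741 s.
Horizontal: R = v_x · t = 64.37 × 9.741 = 627 m.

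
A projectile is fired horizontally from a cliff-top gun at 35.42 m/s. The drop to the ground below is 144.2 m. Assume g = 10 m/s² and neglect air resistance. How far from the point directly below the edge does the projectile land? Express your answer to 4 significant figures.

Initial vertical velocity is zero, so the fall time comes from h = ½ g t²: t = √(2 × 144.2 / 10) = 5.3703 s.
Horizontal motion is uniform at 35.42 m/s, so x = 35.42 × 5.3703 = 190.2 m.

190.2 m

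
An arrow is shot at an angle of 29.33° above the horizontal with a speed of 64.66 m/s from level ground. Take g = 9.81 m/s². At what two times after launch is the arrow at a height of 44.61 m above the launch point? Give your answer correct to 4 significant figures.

v_y0 = 64.66 sin 29.33° = 31.673 m/s.
Set y = v_y0 t − ½ g t² = 44.61: 4.905 t² − 31.673 t + 44.61 = 0.
t = [31.673 ± √(1003.2 − 875.25)] / 9.81 = (31.673 ± 11.311) / 9.81, giving t = 2.076 s or t = 4.382 s.
So the arrow is at 44.61 m at t = 2.076 s (rising) and t = 4.382 s (falling).

2.076 s and 4.382 s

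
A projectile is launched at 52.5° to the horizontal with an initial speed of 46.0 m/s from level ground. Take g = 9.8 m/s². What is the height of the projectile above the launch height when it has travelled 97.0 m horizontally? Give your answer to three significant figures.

v_x = 46.0 cos 52.5° = 28.00 m/s, v_y0 = 46.0 sin 52.5° = 36.49 m/s.
Time to reach x = 97.0 m: t = x / v_x = 97.0 / 28.00 = 3.464 s.
y = v_y0 t − ½ g t² = 36.49×3.464 − 4.900×3.464² = 67.6 m.

67.6 m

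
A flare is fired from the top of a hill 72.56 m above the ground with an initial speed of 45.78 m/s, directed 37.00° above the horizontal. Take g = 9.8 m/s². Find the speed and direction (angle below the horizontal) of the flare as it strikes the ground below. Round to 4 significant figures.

59.31 m/s at 51.94° below the horizontal

v_x = 45.78 cos 37.00° = 36.562 m/s (constant).
|v_y| at impact = √((27.551)² + 2×9.8×72.56) = 46.704 m/s.
Speed = √(36.562² + 46.704²) = 59.31 m/s; angle = arctan(46.704/36.562) = 51.94° below horizontal.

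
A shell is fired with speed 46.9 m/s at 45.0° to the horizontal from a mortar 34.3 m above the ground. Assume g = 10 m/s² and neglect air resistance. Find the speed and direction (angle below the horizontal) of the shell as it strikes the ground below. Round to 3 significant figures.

v_x = 46.9 cos 45.0° = 33.16 m/s (constant).
|v_y| at impact = √((33.16)² + 2×10×34.3) = 42.26 m/s.
Speed = √(33.16² + 42.26²) = 53.7 m/s; angle = arctan(42.26/33.16) = 51.9° below horizontal.

53.7 m/s at 51.9° below the horizontal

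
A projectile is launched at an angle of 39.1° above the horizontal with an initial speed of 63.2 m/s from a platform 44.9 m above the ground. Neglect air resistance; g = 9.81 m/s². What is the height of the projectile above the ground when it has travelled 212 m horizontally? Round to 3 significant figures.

126 m

v_x = 63.2 cos 39.1° = 49.05 m/s, v_y0 = 63.2 sin 39.1° = 39.86 m/s.
Time to reach x = 212 m: t = x / v_x = 212 / 49.05 = 4.322 s.
y = 44.9 + v_y0 t − ½ g t² = 44.9 + 39.86×4.322 − 4.905×4.322² = 126 m.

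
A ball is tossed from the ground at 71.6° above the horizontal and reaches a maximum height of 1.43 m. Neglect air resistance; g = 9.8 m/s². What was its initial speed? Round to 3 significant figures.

5.58 m/s

At maximum height v_y = 0, so (v₀ sin θ)² = 2 g H.
v₀ sin 71.6° = √(2 × 9.8 × 1.43) = 5.294 m/s.
v₀ = 5.294 / sin 71.6° = 5.294 / 0.9489 = 5.58 m/s.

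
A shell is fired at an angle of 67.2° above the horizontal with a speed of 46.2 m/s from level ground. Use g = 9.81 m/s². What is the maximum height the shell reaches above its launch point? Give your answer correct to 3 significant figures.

92.5 m

Vertical component of launch velocity: v_y = 46.2 sin 67.2° = 42.59 m/s.
At the highest point the vertical velocity is zero, so v_y² = 2 g h_max.
h_max = (42.59)² / (2 × 9.81) = 1814 / 19.62 = 92.5 m.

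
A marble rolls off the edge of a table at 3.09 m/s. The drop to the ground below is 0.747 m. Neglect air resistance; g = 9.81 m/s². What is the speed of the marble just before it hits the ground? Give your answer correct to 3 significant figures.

4.92 m/s

Fall time: t = √(2 × 0.747 / 9.81) = 0.3902 s.
At impact: v_x = 3.09 m/s (unchanged), v_y = g t = 9.81 × 0.3902 = 3.828 m/s.
Speed = √(v_x² + v_y²) = √(9.548 + 14.65) = 4.92 m/s.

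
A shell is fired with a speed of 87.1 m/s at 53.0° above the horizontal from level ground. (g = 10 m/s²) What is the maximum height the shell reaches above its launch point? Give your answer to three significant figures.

242 m

Vertical component of launch velocity: v_y = 87.1 sin 53.0° = 69.56 m/s.
At the highest point the vertical velocity is zero, so v_y² = 2 g h_max.
h_max = (69.56)² / (2 × 10) = 4839 / 20.00 = 242 m.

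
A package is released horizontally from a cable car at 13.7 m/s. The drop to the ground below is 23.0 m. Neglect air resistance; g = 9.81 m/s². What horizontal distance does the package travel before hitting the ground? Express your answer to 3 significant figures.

29.7 m

Initial vertical velocity is zero, so the fall time comes from h = ½ g t²: t = √(2 × 23.0 / 9.81) = 2.165 s.
Horizontal motion is uniform at 13.7 m/s, so x = 13.7 × 2.165 = 29.7 m.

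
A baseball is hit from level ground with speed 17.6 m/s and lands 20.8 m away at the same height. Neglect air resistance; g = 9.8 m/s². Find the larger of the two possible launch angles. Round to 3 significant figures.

Level-ground range: R = v₀² sin(2θ)/g ⇒ sin 2θ = R g / v₀² = 20.8×9.8/17.6² = 0.6581.
2θ = arcsin(0.6581) = 41.16° or 180° − 41.16° = 138.84°.
So θ = 20.6° or θ = 69.4°.

69.4°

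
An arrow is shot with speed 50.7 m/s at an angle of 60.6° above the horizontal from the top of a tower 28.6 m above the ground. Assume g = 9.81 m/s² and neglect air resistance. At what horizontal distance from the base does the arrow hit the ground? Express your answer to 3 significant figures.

239 m

Components: v_x = 50.7 cos 60.6° = 24.89 m/s, v_y = 50.7 sin 60.6° = 44.17 m/s.
Vertical: 0 = 28.6 + 44.17 t − ½(9.81) t² ⇒ 4.905 t² − 44.17 t − 28.6 = 0.
t = [44.17 + √(1951 + 561.1)] / 9.810 = 9.612 s.
Horizontal: R = v_x · t = 24.89 × 9.612 = 239 m.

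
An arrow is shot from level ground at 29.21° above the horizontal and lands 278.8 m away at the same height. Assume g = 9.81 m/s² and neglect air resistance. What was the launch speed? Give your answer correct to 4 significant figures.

56.66 m/s

On level ground, R = v₀² sin(2θ) / g, so v₀ = √(R g / sin 2θ).
sin(2 × 29.21°) = 0.8519.
v₀ = √(278.8 × 9.81 / 0.8519) = √3210.5 = 56.66 m/s.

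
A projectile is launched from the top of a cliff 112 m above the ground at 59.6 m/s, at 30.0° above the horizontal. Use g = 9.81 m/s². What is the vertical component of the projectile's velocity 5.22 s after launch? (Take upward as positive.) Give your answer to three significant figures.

-21.4 m/s

Initial vertical component: v_y0 = 59.6 sin 30.0° = 29.80 m/s.
v_y(t) = v_y0 − g t = 29.80 − 9.81 × 5.22 = -21.4 m/s.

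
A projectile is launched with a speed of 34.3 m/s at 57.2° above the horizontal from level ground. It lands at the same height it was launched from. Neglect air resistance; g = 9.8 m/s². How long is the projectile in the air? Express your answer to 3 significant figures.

Vertical component: v_y = 34.3 sin 57.2° = 28.83 m/s.
For a projectile landing at launch height, time of flight is t = 2 v_y / g = 2 × 28.83 / 9.8 = 5.88 s.

5.88 s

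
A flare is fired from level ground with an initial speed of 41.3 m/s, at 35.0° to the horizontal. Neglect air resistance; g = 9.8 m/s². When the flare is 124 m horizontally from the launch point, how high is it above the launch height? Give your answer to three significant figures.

21.0 m

v_x = 41.3 cos 35.0° = 33.83 m/s, v_y0 = 41.3 sin 35.0° = 23.69 m/s.
Time to reach x = 124 m: t = x / v_x = 124 / 33.83 = 3.665 s.
y = v_y0 t − ½ g t² = 23.69×3.665 − 4.900×3.665² = 21.0 m.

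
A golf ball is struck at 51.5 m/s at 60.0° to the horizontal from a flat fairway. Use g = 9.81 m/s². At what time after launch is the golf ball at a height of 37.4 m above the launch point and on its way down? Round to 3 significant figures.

8.16 s

v_y0 = 51.5 sin 60.0° = 44.60 m/s.
Set y = v_y0 t − ½ g t² = 37.4: 4.905 t² − 44.60 t + 37.4 = 0.
t = [44.60 ± √(1989 − 733.8)] / 9.81 = (44.60 ± 35.43) / 9.81, giving t = 0.935 s or t = 8.16 s.
On the way down corresponds to the larger root: t = 8.16 s.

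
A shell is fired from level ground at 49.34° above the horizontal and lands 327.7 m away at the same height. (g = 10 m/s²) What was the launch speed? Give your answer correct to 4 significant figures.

57.58 m/s

On level ground, R = v₀² sin(2θ) / g, so v₀ = √(R g / sin 2θ).
sin(2 × 49.34°) = 0.9885.
v₀ = √(327.7 × 10 / 0.9885) = √3315.1 = 57.58 m/s.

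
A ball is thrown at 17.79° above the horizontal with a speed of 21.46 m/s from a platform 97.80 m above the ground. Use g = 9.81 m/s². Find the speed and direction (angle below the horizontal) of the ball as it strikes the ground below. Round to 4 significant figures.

v_x = 21.46 cos 17.79° = 20.434 m/s (constant).
|v_y| at impact = √((6.5567)² + 2×9.81×97.80) = 44.293 m/s.
Speed = √(20.434² + 44.293²) = 48.78 m/s; angle = arctan(44.293/20.434) = 65.23° below horizontal.

48.78 m/s at 65.23° below the horizontal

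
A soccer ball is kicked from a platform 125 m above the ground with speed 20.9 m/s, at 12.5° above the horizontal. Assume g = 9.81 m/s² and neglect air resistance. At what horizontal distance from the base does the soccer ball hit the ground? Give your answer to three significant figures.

Components: v_x = 20.9 cos 12.5° = 20.40 m/s, v_y = 20.9 sin 12.5° = 4.524 m/s.
Vertical: 0 = 125 + 4.524 t − ½(9.81) t² ⇒ 4.905 t² − 4.524 t − 125 = 0.
t = [4.524 + √(20.47 + 2452)] / 9.810 = 5.530 s.
Horizontal: R = v_x · t = 20.40 × 5.530 = 113 m.

113 m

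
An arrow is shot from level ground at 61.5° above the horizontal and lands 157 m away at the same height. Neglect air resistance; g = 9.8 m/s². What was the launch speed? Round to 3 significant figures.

On level ground, R = v₀² sin(2θ) / g, so v₀ = √(R g / sin 2θ).
sin(2 × 61.5°) = 0.8387.
v₀ = √(157 × 9.8 / 0.8387) = √1835 = 42.8 m/s.

42.8 m/s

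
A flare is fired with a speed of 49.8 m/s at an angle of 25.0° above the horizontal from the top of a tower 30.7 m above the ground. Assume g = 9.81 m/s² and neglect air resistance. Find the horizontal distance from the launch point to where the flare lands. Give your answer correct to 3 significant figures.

Components: v_x = 49.8 cos 25.0° = 45.13 m/s, v_y = 49.8 sin 25.0° = 21.05 m/s.
Vertical: 0 = 30.7 + 21.05 t − ½(9.81) t² ⇒ 4.905 t² − 21.05 t − 30.7 = 0.
t = [21.05 + √(443.1 + 602.3)] / 9.810 = 5.442 s.
Horizontal: R = v_x · t = 45.13 × 5.442 = 246 m.

246 m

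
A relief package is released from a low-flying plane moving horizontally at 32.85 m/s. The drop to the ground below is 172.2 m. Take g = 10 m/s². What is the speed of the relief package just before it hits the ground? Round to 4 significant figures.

67.25 m/s

Fall time: t = √(2 × 172.2 / 10) = 5.8686 s.
At impact: v_x = 32.85 m/s (unchanged), v_y = g t = 10 × 5.8686 = 58.686 m/s.
Speed = √(v_x² + v_y²) = √(1079.1 + 3444.0) = 67.25 m/s.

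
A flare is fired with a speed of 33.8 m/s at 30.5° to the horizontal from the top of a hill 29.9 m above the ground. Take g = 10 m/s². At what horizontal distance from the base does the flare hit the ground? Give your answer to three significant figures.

Components: v_x = 33.8 cos 30.5° = 29.12 m/s, v_y = 33.8 sin 30.5° = 17.15 m/s.
Vertical: 0 = 29.9 + 17.15 t − ½(10) t² ⇒ 5.000 t² − 17.15 t − 29.9 = 0.
t = [17.15 + √(294.1 + 598.0)] / 10.00 = 4.702 s.
Horizontal: R = v_x · t = 29.12 × 4.702 = 137 m.

137 m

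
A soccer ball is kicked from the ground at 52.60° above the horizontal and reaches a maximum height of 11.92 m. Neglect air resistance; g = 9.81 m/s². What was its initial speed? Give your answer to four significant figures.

At maximum height v_y = 0, so (v₀ sin θ)² = 2 g H.
v₀ sin 52.60° = √(2 × 9.81 × 11.92) = 15.293 m/s.
v₀ = 15.293 / sin 52.60° = 15.293 / 0.7944 = 19.25 m/s.

19.25 m/s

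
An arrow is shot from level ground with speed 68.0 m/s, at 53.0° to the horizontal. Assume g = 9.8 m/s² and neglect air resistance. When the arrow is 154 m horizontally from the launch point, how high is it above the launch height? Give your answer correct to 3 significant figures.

v_x = 68.0 cos 53.0° = 40.92 m/s, v_y0 = 68.0 sin 53.0° = 54.31 m/s.
Time to reach x = 154 m: t = x / v_x = 154 / 40.92 = 3.763 s.
y = v_y0 t − ½ g t² = 54.31×3.763 − 4.900×3.763² = 135 m.

135 m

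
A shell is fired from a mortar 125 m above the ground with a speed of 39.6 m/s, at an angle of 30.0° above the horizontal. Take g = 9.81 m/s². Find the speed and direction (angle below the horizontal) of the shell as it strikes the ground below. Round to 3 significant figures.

63.4 m/s at 57.3° below the horizontal

v_x = 39.6 cos 30.0° = 34.29 m/s (constant).
|v_y| at impact = √((19.80)² + 2×9.81×125) = 53.33 m/s.
Speed = √(34.29² + 53.33²) = 63.4 m/s; angle = arctan(53.33/34.29) = 57.3° below horizontal.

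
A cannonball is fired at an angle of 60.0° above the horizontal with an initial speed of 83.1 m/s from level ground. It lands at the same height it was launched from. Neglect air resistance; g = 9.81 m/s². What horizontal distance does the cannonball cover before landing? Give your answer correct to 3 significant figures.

610 m

Components: v_x = 83.1 cos 60.0° = 41.55 m/s, v_y = 83.1 sin 60.0° = 71.97 m/s.
Time of flight (same landing height): t = 2 v_y / g = 2 × 71.97 / 9.81 = 14.67 s.
Range: R = v_x · t = 41.55 × 14.67 = 610 m.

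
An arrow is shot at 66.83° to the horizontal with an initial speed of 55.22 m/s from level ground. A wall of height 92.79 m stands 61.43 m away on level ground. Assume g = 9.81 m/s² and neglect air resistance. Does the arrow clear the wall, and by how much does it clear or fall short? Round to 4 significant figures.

Yes — it clears the wall by 11.53 m.

v_x = 55.22 cos 66.83° = 21.727 m/s; v_y0 = 55.22 sin 66.83° = 50.766 m/s.
Time to reach the wall: t = 61.43 / 21.727 = 2.8274 s.
Height at that point: y = 50.766×2.8274 − 4.905×2.8274² = 104.32 m.
That is 104.32 − 92.79 = 11.53 m above the top of the wall, so the arrow clears it.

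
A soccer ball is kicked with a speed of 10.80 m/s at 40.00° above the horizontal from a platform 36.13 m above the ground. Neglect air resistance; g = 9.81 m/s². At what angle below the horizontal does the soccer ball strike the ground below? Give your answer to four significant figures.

73.26°

v_x = 10.80 cos 40.00° = 8.2733 m/s.
At impact |v_y| = √(v_y0² + 2 g h) = √(6.9421² + 2×9.81×36.13) = 27.515 m/s.
Angle below horizontal = arctan(|v_y| / v_x) = arctan(27.515 / 8.2733) = 73.26°.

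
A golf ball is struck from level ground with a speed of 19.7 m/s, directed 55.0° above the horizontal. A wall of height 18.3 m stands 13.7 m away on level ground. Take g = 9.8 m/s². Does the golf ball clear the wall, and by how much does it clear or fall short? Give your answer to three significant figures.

No — it falls 5.94 m short of clearing the wall.

v_x = 19.7 cos 55.0° = 11.30 m/s; v_y0 = 19.7 sin 55.0° = 16.14 m/s.
Time to reach the wall: t = 13.7 / 11.30 = 1.212 s.
Height at that point: y = 16.14×1.212 − 4.900×1.212² = 12.36 m.
That is 18.3 − 12.36 = 5.94 m below the top of the wall, so the golf ball does not clear it.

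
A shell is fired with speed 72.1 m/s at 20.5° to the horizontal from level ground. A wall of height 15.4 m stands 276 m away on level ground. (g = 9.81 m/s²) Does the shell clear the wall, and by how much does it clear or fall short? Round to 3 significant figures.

Yes — it clears the wall by 5.87 m.

v_x = 72.1 cos 20.5° = 67.53 m/s; v_y0 = 72.1 sin 20.5° = 25.25 m/s.
Time to reach the wall: t = 276 / 67.53 = 4.087 s.
Height at that point: y = 25.25×4.087 − 4.905×4.087² = 21.27 m.
That is 21.27 − 15.4 = 5.87 m above the top of the wall, so the shell clears it.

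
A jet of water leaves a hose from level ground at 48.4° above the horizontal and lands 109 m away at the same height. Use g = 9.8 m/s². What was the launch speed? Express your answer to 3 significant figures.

32.8 m/s

On level ground, R = v₀² sin(2θ) / g, so v₀ = √(R g / sin 2θ).
sin(2 × 48.4°) = 0.9930.
v₀ = √(109 × 9.8 / 0.9930) = √1076 = 32.8 m/s.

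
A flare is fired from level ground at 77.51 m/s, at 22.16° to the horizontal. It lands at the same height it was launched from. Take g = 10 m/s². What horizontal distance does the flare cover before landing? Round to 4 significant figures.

419.7 m

Components: v_x = 77.51 cos 22.16° = 71.785 m/s, v_y = 77.51 sin 22.16° = 29.236 m/s.
Time of flight (same landing height): t = 2 v_y / g = 2 × 29.236 / 10 = 5.8472 s.
Range: R = v_x · t = 71.785 × 5.8472 = 419.7 m.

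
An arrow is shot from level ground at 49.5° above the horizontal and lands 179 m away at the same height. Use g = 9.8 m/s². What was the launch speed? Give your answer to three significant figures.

42.1 m/s

On level ground, R = v₀² sin(2θ) / g, so v₀ = √(R g / sin 2θ).
sin(2 × 49.5°) = 0.9877.
v₀ = √(179 × 9.8 / 0.9877) = √1776 = 42.1 m/s.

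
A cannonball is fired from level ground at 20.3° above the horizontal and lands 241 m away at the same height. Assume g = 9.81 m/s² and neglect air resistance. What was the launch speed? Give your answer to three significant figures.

On level ground, R = v₀² sin(2θ) / g, so v₀ = √(R g / sin 2θ).
sin(2 × 20.3°) = 0.6508.
v₀ = √(241 × 9.81 / 0.6508) = √3633 = 60.3 m/s.

60.3 m/s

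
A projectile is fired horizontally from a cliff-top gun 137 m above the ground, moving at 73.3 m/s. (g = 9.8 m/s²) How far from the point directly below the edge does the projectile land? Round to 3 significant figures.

Initial vertical velocity is zero, so the fall time comes from h = ½ g t²: t = √(2 × 137 / 9.8) = 5.288 s.
Horizontal motion is uniform at 73.3 m/s, so x = 73.3 × 5.288 = 388 m.

388 m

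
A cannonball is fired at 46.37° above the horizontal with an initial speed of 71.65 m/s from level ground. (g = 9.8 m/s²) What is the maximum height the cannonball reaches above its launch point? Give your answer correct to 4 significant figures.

137.2 m

Vertical component of launch velocity: v_y = 71.65 sin 46.37° = 51.861 m/s.
At the highest point the vertical velocity is zero, so v_y² = 2 g h_max.
h_max = (51.861)² / (2 × 9.8) = 2689.6 / 19.60 = 137.2 m.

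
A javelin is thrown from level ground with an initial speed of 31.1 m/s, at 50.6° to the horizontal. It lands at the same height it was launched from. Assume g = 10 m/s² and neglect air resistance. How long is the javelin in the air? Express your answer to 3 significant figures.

4.81 s

Vertical component: v_y = 31.1 sin 50.6° = 24.03 m/s.
For a projectile landing at launch height, time of flight is t = 2 v_y / g = 2 × 24.03 / 10 = 4.81 s.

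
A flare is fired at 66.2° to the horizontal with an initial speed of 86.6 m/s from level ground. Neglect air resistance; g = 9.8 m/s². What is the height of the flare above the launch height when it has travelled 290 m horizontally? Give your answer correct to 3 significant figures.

v_x = 86.6 cos 66.2° = 34.95 m/s, v_y0 = 86.6 sin 66.2° = 79.24 m/s.
Time to reach x = 290 m: t = x / v_x = 290 / 34.95 = 8.298 s.
y = v_y0 t − ½ g t² = 79.24×8.298 − 4.900×8.298² = 320 m.

320 m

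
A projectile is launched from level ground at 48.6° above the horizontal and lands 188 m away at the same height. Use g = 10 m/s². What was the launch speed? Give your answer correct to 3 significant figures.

43.5 m/s

On level ground, R = v₀² sin(2θ) / g, so v₀ = √(R g / sin 2θ).
sin(2 × 48.6°) = 0.9921.
v₀ = √(188 × 10 / 0.9921) = √1895 = 43.5 m/s.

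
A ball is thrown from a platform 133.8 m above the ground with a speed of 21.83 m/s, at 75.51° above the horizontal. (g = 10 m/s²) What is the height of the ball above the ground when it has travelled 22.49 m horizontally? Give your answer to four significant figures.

136.1 m

v_x = 21.83 cos 75.51° = 5.4621 m/s, v_y0 = 21.83 sin 75.51° = 21.136 m/s.
Time to reach x = 22.49 m: t = x / v_x = 22.49 / 5.4621 = 4.1175 s.
y = 133.8 + v_y0 t − ½ g t² = 133.8 + 21.136×4.1175 − 5.000×4.1175² = 136.1 m.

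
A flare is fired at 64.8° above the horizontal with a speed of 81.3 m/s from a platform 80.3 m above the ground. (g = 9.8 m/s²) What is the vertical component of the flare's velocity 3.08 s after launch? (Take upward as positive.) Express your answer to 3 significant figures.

Initial vertical component: v_y0 = 81.3 sin 64.8° = 73.56 m/s.
v_y(t) = v_y0 − g t = 73.56 − 9.8 × 3.08 = 43.4 m/s.

43.4 m/s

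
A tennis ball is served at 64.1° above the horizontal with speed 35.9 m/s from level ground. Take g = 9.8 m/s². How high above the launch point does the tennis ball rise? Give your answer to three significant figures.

53.2 m

Vertical component of launch velocity: v_y = 35.9 sin 64.1° = 32.29 m/s.
At the highest point the vertical velocity is zero, so v_y² = 2 g h_max.
h_max = (32.29)² / (2 × 9.8) = 1043 / 19.60 = 53.2 m.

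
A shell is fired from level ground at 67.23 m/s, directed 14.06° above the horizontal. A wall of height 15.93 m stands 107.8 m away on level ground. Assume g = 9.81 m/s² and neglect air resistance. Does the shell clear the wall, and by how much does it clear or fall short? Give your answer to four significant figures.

No — it falls 2.334 m short of clearing the wall.

v_x = 67.23 cos 14.06° = 65.216 m/s; v_y0 = 67.23 sin 14.06° = 16.333 m/s.
Time to reach the wall: t = 107.8 / 65.216 = 1.6530 s.
Height at that point: y = 16.333×1.6530 − 4.905×1.6530² = 13.596 m.
That is 15.93 − 13.596 = 2.334 m below the top of the wall, so the shell does not clear it.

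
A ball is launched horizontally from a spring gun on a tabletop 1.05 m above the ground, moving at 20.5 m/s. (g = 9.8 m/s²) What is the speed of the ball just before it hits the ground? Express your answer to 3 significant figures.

21.0 m/s

Fall time: t = √(2 × 1.05 / 9.8) = 0.4629 s.
At impact: v_x = 20.5 m/s (unchanged), v_y = g t = 9.8 × 0.4629 = 4.536 m/s.
Speed = √(v_x² + v_y²) = √(420.2 + 20.58) = 21.0 m/s.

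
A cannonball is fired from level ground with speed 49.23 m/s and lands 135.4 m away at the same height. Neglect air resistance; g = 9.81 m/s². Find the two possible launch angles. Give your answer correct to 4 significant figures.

16.62° and 73.38°

Level-ground range: R = v₀² sin(2θ)/g ⇒ sin 2θ = R g / v₀² = 135.4×9.81/49.23² = 0.5481.
2θ = arcsin(0.5481) = 33.237° or 180° − 33.237° = 146.763°.
So θ = 16.62° or θ = 73.38°.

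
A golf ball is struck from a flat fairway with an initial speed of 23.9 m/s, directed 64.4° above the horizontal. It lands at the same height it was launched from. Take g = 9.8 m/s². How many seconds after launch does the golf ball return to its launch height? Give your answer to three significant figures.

Vertical component: v_y = 23.9 sin 64.4° = 21.55 m/s.
For a projectile landing at launch height, time of flight is t = 2 v_y / g = 2 × 21.55 / 9.8 = 4.40 s.

4.40 s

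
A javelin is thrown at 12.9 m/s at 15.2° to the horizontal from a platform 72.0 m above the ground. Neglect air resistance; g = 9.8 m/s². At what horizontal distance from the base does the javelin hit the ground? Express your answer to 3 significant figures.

52.2 m

Components: v_x = 12.9 cos 15.2° = 12.45 m/s, v_y = 12.9 sin 15.2° = 3.382 m/s.
Vertical: 0 = 72.0 + 3.382 t − ½(9.8) t² ⇒ 4.900 t² − 3.382 t − 72.0 = 0.
t = [3.382 + √(11.44 + 1411)] / 9.800 = 4.194 s.
Horizontal: R = v_x · t = 12.45 × 4.194 = 52.2 m.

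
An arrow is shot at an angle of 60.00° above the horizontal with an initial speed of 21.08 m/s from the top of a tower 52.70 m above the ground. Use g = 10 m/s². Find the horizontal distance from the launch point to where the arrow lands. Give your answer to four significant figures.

58.50 m

Components: v_x = 21.08 cos 60.00° = 10.540 m/s, v_y = 21.08 sin 60.00° = 18.256 m/s.
Vertical: 0 = 52.70 + 18.256 t − ½(10) t² ⇒ 5.000 t² − 18.256 t − 52.70 = 0.
t = [18.256 + √(333.28 + 1054.0)] / 10.00 = 5.5502 s.
Horizontal: R = v_x · t = 10.540 × 5.5502 = 58.50 m.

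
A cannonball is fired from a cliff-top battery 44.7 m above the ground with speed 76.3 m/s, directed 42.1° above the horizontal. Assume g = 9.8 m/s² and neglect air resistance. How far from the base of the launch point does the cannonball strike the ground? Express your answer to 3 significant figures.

637 m

Components: v_x = 76.3 cos 42.1° = 56.61 m/s, v_y = 76.3 sin 42.1° = 51.15 m/s.
Vertical: 0 = 44.7 + 51.15 t − ½(9.8) t² ⇒ 4.900 t² − 51.15 t − 44.7 = 0.
t = [51.15 + √(2616 + 876.1)] / 9.800 = 11.25 s.
Horizontal: R = v_x · t = 56.61 × 11.25 = 637 m.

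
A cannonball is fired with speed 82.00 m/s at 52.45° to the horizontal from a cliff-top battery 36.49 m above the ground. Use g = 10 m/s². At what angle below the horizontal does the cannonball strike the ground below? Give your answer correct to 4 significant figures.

54.63°

v_x = 82.00 cos 52.45° = 49.975 m/s.
At impact |v_y| = √(v_y0² + 2 g h) = √(65.011² + 2×10×36.49) = 70.400 m/s.
Angle below horizontal = arctan(|v_y| / v_x) = arctan(70.400 / 49.975) = 54.63°.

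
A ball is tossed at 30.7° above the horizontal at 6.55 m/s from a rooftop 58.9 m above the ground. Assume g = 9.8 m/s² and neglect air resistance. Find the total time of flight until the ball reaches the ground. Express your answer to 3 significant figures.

3.83 s

Vertical component: v_y = 6.55 sin 30.7° = 3.344 m/s.
Taking up as positive with launch at y = 58.9 m, landing at y = 0: 0 = 58.9 + 3.344 t − ½(9.8) t².
Solving 4.900 t² − 3.344 t − 58.9 = 0 gives t = [3.344 + √(3.344² + 4·4.900·58.9)] / 9.800 = 3.83 s.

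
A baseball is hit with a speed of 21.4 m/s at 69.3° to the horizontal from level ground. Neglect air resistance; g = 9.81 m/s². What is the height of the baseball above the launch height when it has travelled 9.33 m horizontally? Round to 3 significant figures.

17.2 m

v_x = 21.4 cos 69.3° = 7.564 m/s, v_y0 = 21.4 sin 69.3° = 20.02 m/s.
Time to reach x = 9.33 m: t = x / v_x = 9.33 / 7.564 = 1.233 s.
y = v_y0 t − ½ g t² = 20.02×1.233 − 4.905×1.233² = 17.2 m.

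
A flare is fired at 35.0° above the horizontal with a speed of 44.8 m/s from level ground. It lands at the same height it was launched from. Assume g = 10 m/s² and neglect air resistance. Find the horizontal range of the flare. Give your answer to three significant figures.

189 m

Components: v_x = 44.8 cos 35.0° = 36.70 m/s, v_y = 44.8 sin 35.0° = 25.70 m/s.
Time of flight (same landing height): t = 2 v_y / g = 2 × 25.70 / 10 = 5.140 s.
Range: R = v_x · t = 36.70 × 5.140 = 189 m.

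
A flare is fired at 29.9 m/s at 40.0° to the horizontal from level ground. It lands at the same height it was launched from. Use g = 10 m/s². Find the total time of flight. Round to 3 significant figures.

Vertical component: v_y = 29.9 sin 40.0° = 19.22 m/s.
For a projectile landing at launch height, time of flight is t = 2 v_y / g = 2 × 19.22 / 10 = 3.84 s.

3.84 s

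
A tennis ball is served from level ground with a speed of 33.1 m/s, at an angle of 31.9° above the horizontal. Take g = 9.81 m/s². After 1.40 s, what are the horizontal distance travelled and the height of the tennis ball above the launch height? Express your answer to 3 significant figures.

x = 39.3 m, y = 14.9 m

v_x = 33.1 cos 31.9° = 28.10 m/s; v_y0 = 33.1 sin 31.9° = 17.49 m/s.
x = v_x t = 28.10 × 1.40 = 39.3 m.
y = v_y0 t − ½ g t² = 17.49×1.40 − 4.905×1.40² = 14.9 m.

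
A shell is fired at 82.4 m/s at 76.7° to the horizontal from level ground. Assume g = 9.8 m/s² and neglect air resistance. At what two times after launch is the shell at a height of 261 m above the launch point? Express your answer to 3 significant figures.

4.48 s and 11.9 s

v_y0 = 82.4 sin 76.7° = 80.19 m/s.
Set y = v_y0 t − ½ g t² = 261: 4.900 t² − 80.19 t + 261 = 0.
t = [80.19 ± √(6430 − 5116)] / 9.8 = (80.19 ± 36.25) / 9.8, giving t = 4.48 s or t = 11.9 s.
So the shell is at 261 m at t = 4.48 s (rising) and t = 11.9 s (falling).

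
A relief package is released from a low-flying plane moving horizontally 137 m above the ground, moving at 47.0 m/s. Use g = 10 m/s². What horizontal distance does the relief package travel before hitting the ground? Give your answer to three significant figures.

Initial vertical velocity is zero, so the fall time comes from h = ½ g t²: t = √(2 × 137 / 10) = 5.235 s.
Horizontal motion is uniform at 47.0 m/s, so x = 47.0 × 5.235 = 246 m.

246 m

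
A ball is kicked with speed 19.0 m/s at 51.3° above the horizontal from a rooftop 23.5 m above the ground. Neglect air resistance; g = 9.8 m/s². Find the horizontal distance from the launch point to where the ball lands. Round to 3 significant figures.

49.6 m

Components: v_x = 19.0 cos 51.3° = 11.88 m/s, v_y = 19.0 sin 51.3° = 14.83 m/s.
Vertical: 0 = 23.5 + 14.83 t − ½(9.8) t² ⇒ 4.900 t² − 14.83 t − 23.5 = 0.
t = [14.83 + √(219.9 + 460.6)] / 9.800 = 4.175 s.
Horizontal: R = v_x · t = 11.88 × 4.175 = 49.6 m.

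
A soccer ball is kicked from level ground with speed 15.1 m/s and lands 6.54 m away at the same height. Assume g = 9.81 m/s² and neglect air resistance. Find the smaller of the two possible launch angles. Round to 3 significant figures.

8.17°

Level-ground range: R = v₀² sin(2θ)/g ⇒ sin 2θ = R g / v₀² = 6.54×9.81/15.1² = 0.2814.
2θ = arcsin(0.2814) = 16.34° or 180° − 16.34° = 163.66°.
So θ = 8.17° or θ = 81.8°.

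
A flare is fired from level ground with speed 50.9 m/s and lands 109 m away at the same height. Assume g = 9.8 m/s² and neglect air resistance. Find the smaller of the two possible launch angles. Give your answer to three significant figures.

12.2°

Level-ground range: R = v₀² sin(2θ)/g ⇒ sin 2θ = R g / v₀² = 109×9.8/50.9² = 0.4123.
2θ = arcsin(0.4123) = 24.35° or 180° − 24.35° = 155.65°.
So θ = 12.2° or θ = 77.8°.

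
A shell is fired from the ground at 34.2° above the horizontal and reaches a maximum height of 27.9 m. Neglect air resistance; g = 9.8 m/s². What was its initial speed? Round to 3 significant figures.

41.6 m/s

At maximum height v_y = 0, so (v₀ sin θ)² = 2 g H.
v₀ sin 34.2° = √(2 × 9.8 × 27.9) = 23.38 m/s.
v₀ = 23.38 / sin 34.2° = 23.38 / 0.5621 = 41.6 m/s.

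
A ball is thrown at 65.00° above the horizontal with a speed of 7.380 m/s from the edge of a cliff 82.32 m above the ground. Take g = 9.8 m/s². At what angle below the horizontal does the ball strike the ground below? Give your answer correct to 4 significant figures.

v_x = 7.380 cos 65.00° = 3.1189 m/s.
At impact |v_y| = √(v_y0² + 2 g h) = √(6.6886² + 2×9.8×82.32) = 40.721 m/s.
Angle below horizontal = arctan(|v_y| / v_x) = arctan(40.721 / 3.1189) = 85.62°.

85.62°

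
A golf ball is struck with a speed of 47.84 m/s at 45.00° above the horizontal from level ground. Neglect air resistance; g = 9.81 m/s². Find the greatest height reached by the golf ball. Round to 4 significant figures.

Vertical component of launch velocity: v_y = 47.84 sin 45.00° = 33.828 m/s.
At the highest point the vertical velocity is zero, so v_y² = 2 g h_max.
h_max = (33.828)² / (2 × 9.81) = 1144.3 / 19.62 = 58.32 m.

58.32 m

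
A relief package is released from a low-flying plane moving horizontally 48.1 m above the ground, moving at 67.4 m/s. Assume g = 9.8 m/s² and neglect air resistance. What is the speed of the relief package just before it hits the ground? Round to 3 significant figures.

74.1 m/s

Fall time: t = √(2 × 48.1 / 9.8) = 3.133 s.
At impact: v_x = 67.4 m/s (unchanged), v_y = g t = 9.8 × 3.133 = 30.70 m/s.
Speed = √(v_x² + v_y²) = √(4543 + 942.5) = 74.1 m/s.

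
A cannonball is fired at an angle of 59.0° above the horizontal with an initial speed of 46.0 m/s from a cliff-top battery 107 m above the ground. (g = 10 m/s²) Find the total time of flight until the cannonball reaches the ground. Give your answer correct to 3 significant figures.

Vertical component: v_y = 46.0 sin 59.0° = 39.43 m/s.
Taking up as positive with launch at y = 107 m, landing at y = 0: 0 = 107 + 39.43 t − ½(10) t².
Solving 5.000 t² − 39.43 t − 107 = 0 gives t = [39.43 + √(39.43² + 4·5.000·107)] / 10.00 = 10.0 s.

10.0 s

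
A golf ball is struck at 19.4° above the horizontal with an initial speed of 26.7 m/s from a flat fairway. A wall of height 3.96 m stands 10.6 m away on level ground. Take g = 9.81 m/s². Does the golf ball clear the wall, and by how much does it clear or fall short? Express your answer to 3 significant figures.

v_x = 26.7 cos 19.4° = 25.18 m/s; v_y0 = 26.7 sin 19.4° = 8.869 m/s.
Time to reach the wall: t = 10.6 / 25.18 = 0.4210 s.
Height at that point: y = 8.869×0.4210 − 4.905×0.4210² = 2.864 m.
That is 3.96 − 2.864 = 1.10 m below the top of the wall, so the golf ball does not clear it.

No — it falls 1.10 m short of clearing the wall.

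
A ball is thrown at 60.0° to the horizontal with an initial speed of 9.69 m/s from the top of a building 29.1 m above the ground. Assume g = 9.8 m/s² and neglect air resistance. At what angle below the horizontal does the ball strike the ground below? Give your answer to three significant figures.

v_x = 9.69 cos 60.0° = 4.845 m/s.
At impact |v_y| = √(v_y0² + 2 g h) = √(8.392² + 2×9.8×29.1) = 25.31 m/s.
Angle below horizontal = arctan(|v_y| / v_x) = arctan(25.31 / 4.845) = 79.2°.

79.2°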